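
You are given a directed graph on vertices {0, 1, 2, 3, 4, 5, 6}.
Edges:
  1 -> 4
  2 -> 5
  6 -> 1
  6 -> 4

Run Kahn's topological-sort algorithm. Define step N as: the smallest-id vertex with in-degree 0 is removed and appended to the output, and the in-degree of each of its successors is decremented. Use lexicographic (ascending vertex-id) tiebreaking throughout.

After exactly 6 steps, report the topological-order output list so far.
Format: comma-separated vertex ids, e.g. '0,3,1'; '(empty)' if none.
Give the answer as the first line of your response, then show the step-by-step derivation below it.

0,2,3,5,6,1

step 1: output 0; order=[0]; indeg=(0,1,0,0,2,1,0)
step 2: output 2; order=[0,2]; indeg=(0,1,0,0,2,0,0)
step 3: output 3; order=[0,2,3]; indeg=(0,1,0,0,2,0,0)
step 4: output 5; order=[0,2,3,5]; indeg=(0,1,0,0,2,0,0)
step 5: output 6; order=[0,2,3,5,6]; indeg=(0,0,0,0,1,0,0)
step 6: output 1; order=[0,2,3,5,6,1]; indeg=(0,0,0,0,0,0,0)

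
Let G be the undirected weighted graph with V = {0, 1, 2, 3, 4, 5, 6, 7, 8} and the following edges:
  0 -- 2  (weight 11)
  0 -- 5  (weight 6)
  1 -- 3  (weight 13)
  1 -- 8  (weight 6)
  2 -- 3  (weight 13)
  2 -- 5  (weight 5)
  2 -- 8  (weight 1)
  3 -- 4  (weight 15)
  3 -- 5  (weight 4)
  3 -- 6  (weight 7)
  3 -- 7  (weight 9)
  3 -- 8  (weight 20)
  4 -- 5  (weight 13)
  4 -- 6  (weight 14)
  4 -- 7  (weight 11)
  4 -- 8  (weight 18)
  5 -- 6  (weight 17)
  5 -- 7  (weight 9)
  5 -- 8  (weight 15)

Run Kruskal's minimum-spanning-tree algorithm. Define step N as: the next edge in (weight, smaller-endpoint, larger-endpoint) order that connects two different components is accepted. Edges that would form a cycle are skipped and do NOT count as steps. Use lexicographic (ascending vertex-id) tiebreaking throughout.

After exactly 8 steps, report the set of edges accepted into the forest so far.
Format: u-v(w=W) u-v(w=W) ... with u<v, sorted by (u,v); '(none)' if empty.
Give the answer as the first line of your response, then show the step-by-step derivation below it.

0-5(w=6) 1-8(w=6) 2-5(w=5) 2-8(w=1) 3-5(w=4) 3-6(w=7) 3-7(w=9) 4-7(w=11)

step 1: add edge 2-8 (w=1); MST = {2-8(w=1)}
step 2: add edge 3-5 (w=4); MST = {2-8(w=1) 3-5(w=4)}
step 3: add edge 2-5 (w=5); MST = {2-5(w=5) 2-8(w=1) 3-5(w=4)}
step 4: add edge 0-5 (w=6); MST = {0-5(w=6) 2-5(w=5) 2-8(w=1) 3-5(w=4)}
step 5: add edge 1-8 (w=6); MST = {0-5(w=6) 1-8(w=6) 2-5(w=5) 2-8(w=1) 3-5(w=4)}
step 6: add edge 3-6 (w=7); MST = {0-5(w=6) 1-8(w=6) 2-5(w=5) 2-8(w=1) 3-5(w=4) 3-6(w=7)}
step 7: add edge 3-7 (w=9); MST = {0-5(w=6) 1-8(w=6) 2-5(w=5) 2-8(w=1) 3-5(w=4) 3-6(w=7) 3-7(w=9)}
step 8: add edge 4-7 (w=11); MST = {0-5(w=6) 1-8(w=6) 2-5(w=5) 2-8(w=1) 3-5(w=4) 3-6(w=7) 3-7(w=9) 4-7(w=11)}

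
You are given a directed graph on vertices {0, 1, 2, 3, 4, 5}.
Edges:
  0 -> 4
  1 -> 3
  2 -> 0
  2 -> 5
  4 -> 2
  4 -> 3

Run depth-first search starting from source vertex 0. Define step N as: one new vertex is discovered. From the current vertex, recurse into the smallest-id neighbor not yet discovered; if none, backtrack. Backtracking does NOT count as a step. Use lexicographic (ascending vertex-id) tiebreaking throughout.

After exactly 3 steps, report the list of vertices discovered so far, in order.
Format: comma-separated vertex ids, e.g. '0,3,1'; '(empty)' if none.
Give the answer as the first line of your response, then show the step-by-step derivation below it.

0,4,2

step 1: discover 0; path=0; order=0
step 2: discover 4; path=0>4; order=0,4
step 3: discover 2; path=0>4>2; order=0,4,2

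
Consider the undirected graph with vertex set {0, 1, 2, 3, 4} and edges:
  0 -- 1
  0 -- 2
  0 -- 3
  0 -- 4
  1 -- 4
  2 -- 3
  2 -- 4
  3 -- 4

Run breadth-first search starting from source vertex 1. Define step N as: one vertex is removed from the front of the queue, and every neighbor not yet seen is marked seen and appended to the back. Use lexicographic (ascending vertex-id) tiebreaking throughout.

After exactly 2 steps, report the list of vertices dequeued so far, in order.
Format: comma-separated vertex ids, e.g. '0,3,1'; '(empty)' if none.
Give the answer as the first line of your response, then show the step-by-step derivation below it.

1,0

step 1: dequeue 1; queue=[0,4]; order=1
step 2: dequeue 0; queue=[4,2,3]; order=1,0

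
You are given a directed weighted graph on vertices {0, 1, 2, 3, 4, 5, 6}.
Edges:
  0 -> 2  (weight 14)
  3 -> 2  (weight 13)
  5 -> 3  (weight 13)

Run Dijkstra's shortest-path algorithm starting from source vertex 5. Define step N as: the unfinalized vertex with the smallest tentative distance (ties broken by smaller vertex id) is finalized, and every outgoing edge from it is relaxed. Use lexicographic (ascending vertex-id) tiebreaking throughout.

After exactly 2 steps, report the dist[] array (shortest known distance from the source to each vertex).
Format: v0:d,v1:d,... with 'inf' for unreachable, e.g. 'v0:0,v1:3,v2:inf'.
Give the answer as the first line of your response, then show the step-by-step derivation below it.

v0:inf,v1:inf,v2:26,v3:13,v4:inf,v5:0,v6:inf

step 1: dist = v0:inf,v1:inf,v2:inf,v3:13,v4:inf,v5:0,v6:inf
step 2: dist = v0:inf,v1:inf,v2:26,v3:13,v4:inf,v5:0,v6:inf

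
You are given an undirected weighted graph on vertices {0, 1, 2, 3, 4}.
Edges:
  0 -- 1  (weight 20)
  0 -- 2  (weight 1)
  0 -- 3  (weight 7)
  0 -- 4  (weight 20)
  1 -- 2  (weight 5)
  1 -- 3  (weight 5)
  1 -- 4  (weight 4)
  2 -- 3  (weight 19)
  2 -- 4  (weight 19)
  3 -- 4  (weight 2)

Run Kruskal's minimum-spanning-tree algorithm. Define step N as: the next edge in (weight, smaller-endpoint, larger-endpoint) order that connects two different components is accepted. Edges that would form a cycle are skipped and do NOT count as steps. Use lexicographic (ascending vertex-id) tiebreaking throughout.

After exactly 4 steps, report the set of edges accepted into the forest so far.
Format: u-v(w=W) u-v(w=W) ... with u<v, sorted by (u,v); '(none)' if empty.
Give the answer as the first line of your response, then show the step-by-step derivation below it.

0-2(w=1) 1-2(w=5) 1-4(w=4) 3-4(w=2)

step 1: add edge 0-2 (w=1); MST = {0-2(w=1)}
step 2: add edge 3-4 (w=2); MST = {0-2(w=1) 3-4(w=2)}
step 3: add edge 1-4 (w=4); MST = {0-2(w=1) 1-4(w=4) 3-4(w=2)}
step 4: add edge 1-2 (w=5); MST = {0-2(w=1) 1-2(w=5) 1-4(w=4) 3-4(w=2)}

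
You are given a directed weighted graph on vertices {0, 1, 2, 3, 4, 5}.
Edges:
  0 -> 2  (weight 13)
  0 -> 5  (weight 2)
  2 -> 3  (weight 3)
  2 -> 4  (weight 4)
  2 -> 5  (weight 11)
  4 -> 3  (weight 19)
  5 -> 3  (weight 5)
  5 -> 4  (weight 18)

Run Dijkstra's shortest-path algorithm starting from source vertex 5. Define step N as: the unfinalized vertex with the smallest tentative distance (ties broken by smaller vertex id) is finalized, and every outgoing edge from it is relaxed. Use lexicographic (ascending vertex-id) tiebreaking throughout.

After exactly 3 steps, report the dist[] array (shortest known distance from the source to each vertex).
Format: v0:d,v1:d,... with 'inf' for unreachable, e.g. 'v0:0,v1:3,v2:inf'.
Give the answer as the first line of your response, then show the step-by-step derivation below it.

v0:inf,v1:inf,v2:inf,v3:5,v4:18,v5:0

step 1: dist = v0:inf,v1:inf,v2:inf,v3:5,v4:18,v5:0
step 2: dist = v0:inf,v1:inf,v2:inf,v3:5,v4:18,v5:0
step 3: dist = v0:inf,v1:inf,v2:inf,v3:5,v4:18,v5:0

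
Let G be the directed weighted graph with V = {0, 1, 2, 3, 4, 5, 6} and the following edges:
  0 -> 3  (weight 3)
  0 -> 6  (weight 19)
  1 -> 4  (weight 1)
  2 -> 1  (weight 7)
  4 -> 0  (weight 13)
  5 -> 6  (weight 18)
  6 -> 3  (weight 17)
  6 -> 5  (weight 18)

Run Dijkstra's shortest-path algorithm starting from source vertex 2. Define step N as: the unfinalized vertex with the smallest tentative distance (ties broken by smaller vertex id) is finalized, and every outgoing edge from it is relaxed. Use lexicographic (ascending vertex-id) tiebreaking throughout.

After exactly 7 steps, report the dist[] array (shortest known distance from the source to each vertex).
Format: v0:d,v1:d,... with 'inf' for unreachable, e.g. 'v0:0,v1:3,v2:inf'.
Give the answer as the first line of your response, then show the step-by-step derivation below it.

v0:21,v1:7,v2:0,v3:24,v4:8,v5:58,v6:40

step 1: dist = v0:inf,v1:7,v2:0,v3:inf,v4:inf,v5:inf,v6:inf
step 2: dist = v0:inf,v1:7,v2:0,v3:inf,v4:8,v5:inf,v6:inf
step 3: dist = v0:21,v1:7,v2:0,v3:inf,v4:8,v5:inf,v6:inf
step 4: dist = v0:21,v1:7,v2:0,v3:24,v4:8,v5:inf,v6:40
step 5: dist = v0:21,v1:7,v2:0,v3:24,v4:8,v5:inf,v6:40
step 6: dist = v0:21,v1:7,v2:0,v3:24,v4:8,v5:58,v6:40
step 7: dist = v0:21,v1:7,v2:0,v3:24,v4:8,v5:58,v6:40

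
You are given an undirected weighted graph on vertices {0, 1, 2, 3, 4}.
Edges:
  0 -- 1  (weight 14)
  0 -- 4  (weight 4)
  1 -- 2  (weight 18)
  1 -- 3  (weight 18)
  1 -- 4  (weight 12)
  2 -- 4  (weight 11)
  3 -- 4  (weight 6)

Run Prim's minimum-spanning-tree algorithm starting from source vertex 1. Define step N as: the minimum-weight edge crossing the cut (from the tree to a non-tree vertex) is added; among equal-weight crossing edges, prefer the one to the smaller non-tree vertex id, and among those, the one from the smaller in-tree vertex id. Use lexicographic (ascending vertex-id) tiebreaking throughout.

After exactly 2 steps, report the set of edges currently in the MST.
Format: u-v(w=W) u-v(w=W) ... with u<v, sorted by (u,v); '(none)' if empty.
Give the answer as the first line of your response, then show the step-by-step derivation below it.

0-4(w=4) 1-4(w=12)

step 1: add edge 1-4 (w=12); MST = {1-4(w=12)}
step 2: add edge 0-4 (w=4); MST = {0-4(w=4) 1-4(w=12)}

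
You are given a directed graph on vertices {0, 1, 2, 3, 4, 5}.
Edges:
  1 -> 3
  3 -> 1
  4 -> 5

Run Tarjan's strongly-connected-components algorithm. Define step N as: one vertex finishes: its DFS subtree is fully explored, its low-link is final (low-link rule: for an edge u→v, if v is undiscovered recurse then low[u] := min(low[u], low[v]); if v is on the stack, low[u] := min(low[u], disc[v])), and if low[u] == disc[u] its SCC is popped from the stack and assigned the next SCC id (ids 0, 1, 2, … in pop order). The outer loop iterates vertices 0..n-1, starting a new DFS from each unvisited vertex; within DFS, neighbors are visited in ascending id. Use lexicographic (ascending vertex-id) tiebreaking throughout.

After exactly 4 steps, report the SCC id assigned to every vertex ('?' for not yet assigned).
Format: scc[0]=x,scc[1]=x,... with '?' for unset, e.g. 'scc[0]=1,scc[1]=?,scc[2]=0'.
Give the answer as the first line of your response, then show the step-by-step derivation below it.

scc[0]=0,scc[1]=1,scc[2]=2,scc[3]=1,scc[4]=?,scc[5]=?

step 1: low=(low[0]=0,low[1]=?,low[2]=?,low[3]=?,low[4]=?,low[5]=?); scc=(scc[0]=0,scc[1]=?,scc[2]=?,scc[3]=?,scc[4]=?,scc[5]=?)
step 2: low=(low[0]=0,low[1]=1,low[2]=?,low[3]=1,low[4]=?,low[5]=?); scc=(scc[0]=0,scc[1]=?,scc[2]=?,scc[3]=?,scc[4]=?,scc[5]=?)
step 3: low=(low[0]=0,low[1]=1,low[2]=?,low[3]=1,low[4]=?,low[5]=?); scc=(scc[0]=0,scc[1]=1,scc[2]=?,scc[3]=1,scc[4]=?,scc[5]=?)
step 4: low=(low[0]=0,low[1]=1,low[2]=3,low[3]=1,low[4]=?,low[5]=?); scc=(scc[0]=0,scc[1]=1,scc[2]=2,scc[3]=1,scc[4]=?,scc[5]=?)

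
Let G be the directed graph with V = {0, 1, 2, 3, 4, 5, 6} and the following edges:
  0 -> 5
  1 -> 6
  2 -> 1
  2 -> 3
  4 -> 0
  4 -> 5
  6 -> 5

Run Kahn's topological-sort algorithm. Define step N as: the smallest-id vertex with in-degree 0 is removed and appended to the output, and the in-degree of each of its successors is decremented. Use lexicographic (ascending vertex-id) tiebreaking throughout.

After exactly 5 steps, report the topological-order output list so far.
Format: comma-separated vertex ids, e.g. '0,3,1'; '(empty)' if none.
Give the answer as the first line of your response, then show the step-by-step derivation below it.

2,1,3,4,0

step 1: output 2; order=[2]; indeg=(1,0,0,0,0,3,1)
step 2: output 1; order=[2,1]; indeg=(1,0,0,0,0,3,0)
step 3: output 3; order=[2,1,3]; indeg=(1,0,0,0,0,3,0)
step 4: output 4; order=[2,1,3,4]; indeg=(0,0,0,0,0,2,0)
step 5: output 0; order=[2,1,3,4,0]; indeg=(0,0,0,0,0,1,0)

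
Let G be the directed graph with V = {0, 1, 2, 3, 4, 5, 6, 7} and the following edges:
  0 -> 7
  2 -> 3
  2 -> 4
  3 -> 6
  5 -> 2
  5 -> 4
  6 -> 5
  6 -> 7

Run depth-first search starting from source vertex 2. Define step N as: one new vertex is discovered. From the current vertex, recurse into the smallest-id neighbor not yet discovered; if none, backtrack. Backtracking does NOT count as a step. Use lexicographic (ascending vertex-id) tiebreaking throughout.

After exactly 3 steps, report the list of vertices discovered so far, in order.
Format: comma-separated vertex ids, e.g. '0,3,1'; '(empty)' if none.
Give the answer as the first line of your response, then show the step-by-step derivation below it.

2,3,6

step 1: discover 2; path=2; order=2
step 2: discover 3; path=2>3; order=2,3
step 3: discover 6; path=2>3>6; order=2,3,6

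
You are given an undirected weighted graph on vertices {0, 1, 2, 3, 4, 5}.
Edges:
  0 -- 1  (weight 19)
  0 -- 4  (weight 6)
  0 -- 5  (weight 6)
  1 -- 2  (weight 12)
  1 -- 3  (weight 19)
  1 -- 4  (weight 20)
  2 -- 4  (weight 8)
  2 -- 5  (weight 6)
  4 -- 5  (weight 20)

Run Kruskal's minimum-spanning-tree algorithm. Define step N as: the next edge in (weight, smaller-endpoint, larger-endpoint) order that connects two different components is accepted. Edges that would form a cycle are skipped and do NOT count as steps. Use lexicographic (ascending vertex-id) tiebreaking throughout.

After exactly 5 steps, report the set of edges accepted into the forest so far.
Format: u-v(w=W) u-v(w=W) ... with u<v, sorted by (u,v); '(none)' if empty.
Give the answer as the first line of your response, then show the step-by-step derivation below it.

0-4(w=6) 0-5(w=6) 1-2(w=12) 1-3(w=19) 2-5(w=6)

step 1: add edge 0-4 (w=6); MST = {0-4(w=6)}
step 2: add edge 0-5 (w=6); MST = {0-4(w=6) 0-5(w=6)}
step 3: add edge 2-5 (w=6); MST = {0-4(w=6) 0-5(w=6) 2-5(w=6)}
step 4: add edge 1-2 (w=12); MST = {0-4(w=6) 0-5(w=6) 1-2(w=12) 2-5(w=6)}
step 5: add edge 1-3 (w=19); MST = {0-4(w=6) 0-5(w=6) 1-2(w=12) 1-3(w=19) 2-5(w=6)}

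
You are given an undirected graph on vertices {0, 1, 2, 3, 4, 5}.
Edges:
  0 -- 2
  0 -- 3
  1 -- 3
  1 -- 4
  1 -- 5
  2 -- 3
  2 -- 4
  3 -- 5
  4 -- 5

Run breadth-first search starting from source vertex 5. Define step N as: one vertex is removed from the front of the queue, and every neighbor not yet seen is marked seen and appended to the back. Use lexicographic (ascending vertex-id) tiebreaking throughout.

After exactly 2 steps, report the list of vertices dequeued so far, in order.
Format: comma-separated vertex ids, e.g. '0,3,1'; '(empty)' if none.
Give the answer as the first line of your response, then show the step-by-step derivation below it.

5,1

step 1: dequeue 5; queue=[1,3,4]; order=5
step 2: dequeue 1; queue=[3,4]; order=5,1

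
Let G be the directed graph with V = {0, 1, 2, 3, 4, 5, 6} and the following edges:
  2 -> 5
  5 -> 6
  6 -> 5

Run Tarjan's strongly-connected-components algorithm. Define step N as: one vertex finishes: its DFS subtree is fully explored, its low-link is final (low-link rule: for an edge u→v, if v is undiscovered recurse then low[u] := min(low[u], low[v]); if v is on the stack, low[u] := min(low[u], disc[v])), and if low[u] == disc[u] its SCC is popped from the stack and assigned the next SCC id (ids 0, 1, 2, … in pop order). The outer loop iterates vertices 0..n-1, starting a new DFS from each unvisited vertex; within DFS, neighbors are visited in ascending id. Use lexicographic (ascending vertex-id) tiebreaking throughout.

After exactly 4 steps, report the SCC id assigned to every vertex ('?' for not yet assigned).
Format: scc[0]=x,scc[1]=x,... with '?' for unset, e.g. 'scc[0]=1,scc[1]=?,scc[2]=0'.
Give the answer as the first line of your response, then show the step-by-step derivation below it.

scc[0]=0,scc[1]=1,scc[2]=?,scc[3]=?,scc[4]=?,scc[5]=2,scc[6]=2

step 1: low=(low[0]=0,low[1]=?,low[2]=?,low[3]=?,low[4]=?,low[5]=?,low[6]=?); scc=(scc[0]=0,scc[1]=?,scc[2]=?,scc[3]=?,scc[4]=?,scc[5]=?,scc[6]=?)
step 2: low=(low[0]=0,low[1]=1,low[2]=?,low[3]=?,low[4]=?,low[5]=?,low[6]=?); scc=(scc[0]=0,scc[1]=1,scc[2]=?,scc[3]=?,scc[4]=?,scc[5]=?,scc[6]=?)
step 3: low=(low[0]=0,low[1]=1,low[2]=2,low[3]=?,low[4]=?,low[5]=3,low[6]=3); scc=(scc[0]=0,scc[1]=1,scc[2]=?,scc[3]=?,scc[4]=?,scc[5]=?,scc[6]=?)
step 4: low=(low[0]=0,low[1]=1,low[2]=2,low[3]=?,low[4]=?,low[5]=3,low[6]=3); scc=(scc[0]=0,scc[1]=1,scc[2]=?,scc[3]=?,scc[4]=?,scc[5]=2,scc[6]=2)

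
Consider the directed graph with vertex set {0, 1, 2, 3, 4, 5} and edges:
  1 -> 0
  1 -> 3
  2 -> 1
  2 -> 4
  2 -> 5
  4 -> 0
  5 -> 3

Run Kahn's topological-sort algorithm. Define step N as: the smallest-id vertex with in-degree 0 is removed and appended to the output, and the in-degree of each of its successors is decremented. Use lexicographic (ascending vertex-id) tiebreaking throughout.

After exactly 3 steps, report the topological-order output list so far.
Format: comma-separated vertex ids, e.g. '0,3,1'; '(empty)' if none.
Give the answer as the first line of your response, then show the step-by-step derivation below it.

2,1,4

step 1: output 2; order=[2]; indeg=(2,0,0,2,0,0)
step 2: output 1; order=[2,1]; indeg=(1,0,0,1,0,0)
step 3: output 4; order=[2,1,4]; indeg=(0,0,0,1,0,0)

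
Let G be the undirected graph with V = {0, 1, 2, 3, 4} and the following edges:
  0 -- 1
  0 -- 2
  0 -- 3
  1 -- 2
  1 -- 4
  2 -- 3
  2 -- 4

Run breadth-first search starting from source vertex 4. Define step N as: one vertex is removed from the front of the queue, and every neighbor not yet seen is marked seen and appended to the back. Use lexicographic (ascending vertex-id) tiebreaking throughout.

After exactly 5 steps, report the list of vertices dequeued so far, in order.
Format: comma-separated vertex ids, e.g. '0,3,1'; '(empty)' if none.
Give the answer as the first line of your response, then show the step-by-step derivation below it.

4,1,2,0,3

step 1: dequeue 4; queue=[1,2]; order=4
step 2: dequeue 1; queue=[2,0]; order=4,1
step 3: dequeue 2; queue=[0,3]; order=4,1,2
step 4: dequeue 0; queue=[3]; order=4,1,2,0
step 5: dequeue 3; queue=[(empty)]; order=4,1,2,0,3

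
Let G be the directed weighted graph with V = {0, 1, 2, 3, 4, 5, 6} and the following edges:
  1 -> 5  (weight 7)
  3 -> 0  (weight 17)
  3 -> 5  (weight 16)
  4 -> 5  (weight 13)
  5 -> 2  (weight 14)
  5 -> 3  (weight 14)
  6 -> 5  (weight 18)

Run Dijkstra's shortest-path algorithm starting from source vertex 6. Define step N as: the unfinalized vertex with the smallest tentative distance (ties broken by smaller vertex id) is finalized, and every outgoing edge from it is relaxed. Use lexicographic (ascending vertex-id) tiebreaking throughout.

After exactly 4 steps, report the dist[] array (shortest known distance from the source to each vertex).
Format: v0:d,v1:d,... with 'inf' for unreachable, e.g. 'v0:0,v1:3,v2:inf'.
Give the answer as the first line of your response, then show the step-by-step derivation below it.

v0:49,v1:inf,v2:32,v3:32,v4:inf,v5:18,v6:0

step 1: dist = v0:inf,v1:inf,v2:inf,v3:inf,v4:inf,v5:18,v6:0
step 2: dist = v0:inf,v1:inf,v2:32,v3:32,v4:inf,v5:18,v6:0
step 3: dist = v0:inf,v1:inf,v2:32,v3:32,v4:inf,v5:18,v6:0
step 4: dist = v0:49,v1:inf,v2:32,v3:32,v4:inf,v5:18,v6:0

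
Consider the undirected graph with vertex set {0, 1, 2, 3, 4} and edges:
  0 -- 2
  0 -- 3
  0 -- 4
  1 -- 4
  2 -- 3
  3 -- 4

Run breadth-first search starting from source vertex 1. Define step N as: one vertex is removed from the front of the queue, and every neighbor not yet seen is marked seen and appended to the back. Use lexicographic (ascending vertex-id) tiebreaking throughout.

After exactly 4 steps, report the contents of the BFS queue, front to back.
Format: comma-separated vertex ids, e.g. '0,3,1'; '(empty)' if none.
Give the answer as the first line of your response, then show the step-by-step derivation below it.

2

step 1: dequeue 1; queue=[4]; order=1
step 2: dequeue 4; queue=[0,3]; order=1,4
step 3: dequeue 0; queue=[3,2]; order=1,4,0
step 4: dequeue 3; queue=[2]; order=1,4,0,3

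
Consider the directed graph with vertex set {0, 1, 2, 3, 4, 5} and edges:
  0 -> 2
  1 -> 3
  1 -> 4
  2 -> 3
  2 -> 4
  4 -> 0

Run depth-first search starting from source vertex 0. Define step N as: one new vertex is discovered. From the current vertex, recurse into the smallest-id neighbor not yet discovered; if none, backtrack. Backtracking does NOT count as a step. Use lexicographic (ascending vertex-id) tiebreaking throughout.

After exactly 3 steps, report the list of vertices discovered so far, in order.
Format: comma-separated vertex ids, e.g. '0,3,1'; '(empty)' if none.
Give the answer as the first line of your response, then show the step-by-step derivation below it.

0,2,3

step 1: discover 0; path=0; order=0
step 2: discover 2; path=0>2; order=0,2
step 3: discover 3; path=0>2>3; order=0,2,3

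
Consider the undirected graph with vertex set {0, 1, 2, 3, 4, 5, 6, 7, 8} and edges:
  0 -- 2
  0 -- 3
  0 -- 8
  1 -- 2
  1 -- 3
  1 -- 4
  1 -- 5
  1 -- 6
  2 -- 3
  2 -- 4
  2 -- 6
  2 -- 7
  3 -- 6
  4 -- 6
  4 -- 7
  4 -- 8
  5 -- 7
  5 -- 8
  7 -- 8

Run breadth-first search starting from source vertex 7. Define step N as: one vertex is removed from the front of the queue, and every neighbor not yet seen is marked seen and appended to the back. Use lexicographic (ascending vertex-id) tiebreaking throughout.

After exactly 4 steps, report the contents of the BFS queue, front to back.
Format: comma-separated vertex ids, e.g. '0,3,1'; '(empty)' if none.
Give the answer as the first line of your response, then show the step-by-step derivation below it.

8,0,1,3,6

step 1: dequeue 7; queue=[2,4,5,8]; order=7
step 2: dequeue 2; queue=[4,5,8,0,1,3,6]; order=7,2
step 3: dequeue 4; queue=[5,8,0,1,3,6]; order=7,2,4
step 4: dequeue 5; queue=[8,0,1,3,6]; order=7,2,4,5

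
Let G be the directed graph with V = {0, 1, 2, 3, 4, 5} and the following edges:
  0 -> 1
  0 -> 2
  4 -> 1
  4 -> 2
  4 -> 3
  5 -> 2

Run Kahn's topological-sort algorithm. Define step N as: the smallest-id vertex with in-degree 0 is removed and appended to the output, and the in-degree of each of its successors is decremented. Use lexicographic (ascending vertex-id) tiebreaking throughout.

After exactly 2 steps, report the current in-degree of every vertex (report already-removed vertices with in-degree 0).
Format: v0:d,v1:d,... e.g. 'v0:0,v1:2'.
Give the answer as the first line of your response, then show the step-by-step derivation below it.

v0:0,v1:0,v2:1,v3:0,v4:0,v5:0

step 1: output 0; order=[0]; indeg=(0,1,2,1,0,0)
step 2: output 4; order=[0,4]; indeg=(0,0,1,0,0,0)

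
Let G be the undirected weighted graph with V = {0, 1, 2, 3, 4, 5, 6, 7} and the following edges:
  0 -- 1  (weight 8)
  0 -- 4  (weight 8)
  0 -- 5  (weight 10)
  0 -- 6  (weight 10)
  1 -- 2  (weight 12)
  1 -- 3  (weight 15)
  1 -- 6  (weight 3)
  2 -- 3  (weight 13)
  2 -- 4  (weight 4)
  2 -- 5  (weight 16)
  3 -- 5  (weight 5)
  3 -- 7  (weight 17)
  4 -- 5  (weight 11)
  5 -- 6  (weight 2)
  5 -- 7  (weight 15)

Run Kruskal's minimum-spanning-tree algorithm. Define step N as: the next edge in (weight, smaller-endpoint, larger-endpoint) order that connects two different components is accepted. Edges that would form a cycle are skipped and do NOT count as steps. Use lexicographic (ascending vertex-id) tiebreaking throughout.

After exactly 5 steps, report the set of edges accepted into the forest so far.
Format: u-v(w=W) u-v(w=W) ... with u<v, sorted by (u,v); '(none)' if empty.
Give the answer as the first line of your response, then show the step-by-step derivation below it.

0-1(w=8) 1-6(w=3) 2-4(w=4) 3-5(w=5) 5-6(w=2)

step 1: add edge 5-6 (w=2); MST = {5-6(w=2)}
step 2: add edge 1-6 (w=3); MST = {1-6(w=3) 5-6(w=2)}
step 3: add edge 2-4 (w=4); MST = {1-6(w=3) 2-4(w=4) 5-6(w=2)}
step 4: add edge 3-5 (w=5); MST = {1-6(w=3) 2-4(w=4) 3-5(w=5) 5-6(w=2)}
step 5: add edge 0-1 (w=8); MST = {0-1(w=8) 1-6(w=3) 2-4(w=4) 3-5(w=5) 5-6(w=2)}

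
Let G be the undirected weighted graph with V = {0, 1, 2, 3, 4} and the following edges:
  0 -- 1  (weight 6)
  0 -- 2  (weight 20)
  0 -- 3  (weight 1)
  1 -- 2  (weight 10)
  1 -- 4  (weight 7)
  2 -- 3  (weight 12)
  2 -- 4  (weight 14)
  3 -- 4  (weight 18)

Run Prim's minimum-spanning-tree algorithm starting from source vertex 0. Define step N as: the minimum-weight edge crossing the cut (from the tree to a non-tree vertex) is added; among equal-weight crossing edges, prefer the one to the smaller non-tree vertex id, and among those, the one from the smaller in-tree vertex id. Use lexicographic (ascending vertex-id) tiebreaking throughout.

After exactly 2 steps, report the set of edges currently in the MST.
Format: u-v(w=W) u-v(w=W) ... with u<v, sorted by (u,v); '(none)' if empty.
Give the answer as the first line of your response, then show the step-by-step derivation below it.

0-1(w=6) 0-3(w=1)

step 1: add edge 0-3 (w=1); MST = {0-3(w=1)}
step 2: add edge 0-1 (w=6); MST = {0-1(w=6) 0-3(w=1)}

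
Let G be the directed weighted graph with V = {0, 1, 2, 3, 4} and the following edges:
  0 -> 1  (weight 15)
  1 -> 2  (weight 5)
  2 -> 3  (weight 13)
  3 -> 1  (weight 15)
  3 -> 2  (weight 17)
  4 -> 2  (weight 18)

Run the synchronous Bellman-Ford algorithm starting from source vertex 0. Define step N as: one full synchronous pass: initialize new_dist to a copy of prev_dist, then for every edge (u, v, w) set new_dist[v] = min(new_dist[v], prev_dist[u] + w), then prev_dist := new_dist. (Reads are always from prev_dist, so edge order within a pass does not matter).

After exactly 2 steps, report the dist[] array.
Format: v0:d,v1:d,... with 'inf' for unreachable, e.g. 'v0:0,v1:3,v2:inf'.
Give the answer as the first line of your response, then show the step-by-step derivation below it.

v0:0,v1:15,v2:20,v3:inf,v4:inf

step 1: dist = v0:0,v1:15,v2:inf,v3:inf,v4:inf
step 2: dist = v0:0,v1:15,v2:20,v3:inf,v4:inf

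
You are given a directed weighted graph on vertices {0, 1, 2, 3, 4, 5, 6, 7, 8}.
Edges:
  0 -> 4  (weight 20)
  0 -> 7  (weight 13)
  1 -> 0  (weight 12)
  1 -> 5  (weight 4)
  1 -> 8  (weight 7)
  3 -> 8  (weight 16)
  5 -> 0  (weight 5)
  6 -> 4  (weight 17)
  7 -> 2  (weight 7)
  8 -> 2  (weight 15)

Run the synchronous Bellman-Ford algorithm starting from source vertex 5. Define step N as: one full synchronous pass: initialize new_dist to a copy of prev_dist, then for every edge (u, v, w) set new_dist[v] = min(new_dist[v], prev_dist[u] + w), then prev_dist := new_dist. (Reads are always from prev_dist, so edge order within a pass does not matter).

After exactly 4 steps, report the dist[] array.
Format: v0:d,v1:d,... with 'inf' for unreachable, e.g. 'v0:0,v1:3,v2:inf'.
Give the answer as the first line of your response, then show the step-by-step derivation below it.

v0:5,v1:inf,v2:25,v3:inf,v4:25,v5:0,v6:inf,v7:18,v8:inf

step 1: dist = v0:5,v1:inf,v2:inf,v3:inf,v4:inf,v5:0,v6:inf,v7:inf,v8:inf
step 2: dist = v0:5,v1:inf,v2:inf,v3:inf,v4:25,v5:0,v6:inf,v7:18,v8:inf
step 3: dist = v0:5,v1:inf,v2:25,v3:inf,v4:25,v5:0,v6:inf,v7:18,v8:inf
step 4: dist = v0:5,v1:inf,v2:25,v3:inf,v4:25,v5:0,v6:inf,v7:18,v8:inf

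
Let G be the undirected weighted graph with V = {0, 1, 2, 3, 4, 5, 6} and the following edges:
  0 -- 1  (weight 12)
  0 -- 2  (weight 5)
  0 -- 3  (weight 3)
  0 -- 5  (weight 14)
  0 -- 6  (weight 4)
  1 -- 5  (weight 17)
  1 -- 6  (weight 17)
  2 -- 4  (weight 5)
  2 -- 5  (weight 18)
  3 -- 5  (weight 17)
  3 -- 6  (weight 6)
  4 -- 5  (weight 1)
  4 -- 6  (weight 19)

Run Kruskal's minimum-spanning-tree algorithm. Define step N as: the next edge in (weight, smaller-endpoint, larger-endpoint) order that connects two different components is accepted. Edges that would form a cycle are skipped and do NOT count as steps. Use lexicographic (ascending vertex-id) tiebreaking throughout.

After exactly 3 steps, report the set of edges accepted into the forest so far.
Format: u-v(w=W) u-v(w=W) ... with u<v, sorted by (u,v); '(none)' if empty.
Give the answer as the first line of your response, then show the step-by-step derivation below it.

0-3(w=3) 0-6(w=4) 4-5(w=1)

step 1: add edge 4-5 (w=1); MST = {4-5(w=1)}
step 2: add edge 0-3 (w=3); MST = {0-3(w=3) 4-5(w=1)}
step 3: add edge 0-6 (w=4); MST = {0-3(w=3) 0-6(w=4) 4-5(w=1)}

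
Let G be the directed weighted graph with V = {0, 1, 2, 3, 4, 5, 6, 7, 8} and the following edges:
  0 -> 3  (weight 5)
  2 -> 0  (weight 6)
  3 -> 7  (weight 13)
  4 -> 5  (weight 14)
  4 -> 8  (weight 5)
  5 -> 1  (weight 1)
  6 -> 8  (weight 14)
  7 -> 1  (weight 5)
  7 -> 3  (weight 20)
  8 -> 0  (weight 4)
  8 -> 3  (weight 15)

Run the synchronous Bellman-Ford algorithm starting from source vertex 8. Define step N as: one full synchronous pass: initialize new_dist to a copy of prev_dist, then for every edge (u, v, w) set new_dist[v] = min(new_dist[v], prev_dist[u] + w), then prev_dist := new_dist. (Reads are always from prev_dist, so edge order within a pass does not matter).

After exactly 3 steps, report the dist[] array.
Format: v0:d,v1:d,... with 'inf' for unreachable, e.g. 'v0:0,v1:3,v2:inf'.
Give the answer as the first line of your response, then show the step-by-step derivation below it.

v0:4,v1:33,v2:inf,v3:9,v4:inf,v5:inf,v6:inf,v7:22,v8:0

step 1: dist = v0:4,v1:inf,v2:inf,v3:15,v4:inf,v5:inf,v6:inf,v7:inf,v8:0
step 2: dist = v0:4,v1:inf,v2:inf,v3:9,v4:inf,v5:inf,v6:inf,v7:28,v8:0
step 3: dist = v0:4,v1:33,v2:inf,v3:9,v4:inf,v5:inf,v6:inf,v7:22,v8:0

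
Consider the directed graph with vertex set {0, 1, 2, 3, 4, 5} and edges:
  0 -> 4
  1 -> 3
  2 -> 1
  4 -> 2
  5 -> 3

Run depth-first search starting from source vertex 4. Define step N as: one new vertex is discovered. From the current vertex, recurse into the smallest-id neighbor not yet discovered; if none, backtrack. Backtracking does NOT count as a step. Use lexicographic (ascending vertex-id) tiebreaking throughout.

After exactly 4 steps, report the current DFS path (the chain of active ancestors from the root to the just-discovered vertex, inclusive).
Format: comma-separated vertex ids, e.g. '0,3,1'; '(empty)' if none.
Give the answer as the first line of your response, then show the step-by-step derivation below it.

4,2,1,3

step 1: discover 4; path=4; order=4
step 2: discover 2; path=4>2; order=4,2
step 3: discover 1; path=4>2>1; order=4,2,1
step 4: discover 3; path=4>2>1>3; order=4,2,1,3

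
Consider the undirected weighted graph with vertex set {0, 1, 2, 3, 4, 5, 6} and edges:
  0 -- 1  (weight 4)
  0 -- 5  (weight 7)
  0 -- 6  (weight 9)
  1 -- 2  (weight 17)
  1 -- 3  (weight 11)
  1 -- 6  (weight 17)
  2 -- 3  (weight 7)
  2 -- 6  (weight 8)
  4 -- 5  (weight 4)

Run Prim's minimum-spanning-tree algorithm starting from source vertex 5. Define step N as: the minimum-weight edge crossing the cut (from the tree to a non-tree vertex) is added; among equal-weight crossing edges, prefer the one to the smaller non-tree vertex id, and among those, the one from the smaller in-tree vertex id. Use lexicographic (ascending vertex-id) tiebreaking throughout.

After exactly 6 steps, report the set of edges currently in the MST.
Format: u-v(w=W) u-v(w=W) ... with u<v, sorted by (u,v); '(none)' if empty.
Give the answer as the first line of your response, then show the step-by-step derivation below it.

0-1(w=4) 0-5(w=7) 0-6(w=9) 2-3(w=7) 2-6(w=8) 4-5(w=4)

step 1: add edge 4-5 (w=4); MST = {4-5(w=4)}
step 2: add edge 0-5 (w=7); MST = {0-5(w=7) 4-5(w=4)}
step 3: add edge 0-1 (w=4); MST = {0-1(w=4) 0-5(w=7) 4-5(w=4)}
step 4: add edge 0-6 (w=9); MST = {0-1(w=4) 0-5(w=7) 0-6(w=9) 4-5(w=4)}
step 5: add edge 2-6 (w=8); MST = {0-1(w=4) 0-5(w=7) 0-6(w=9) 2-6(w=8) 4-5(w=4)}
step 6: add edge 2-3 (w=7); MST = {0-1(w=4) 0-5(w=7) 0-6(w=9) 2-3(w=7) 2-6(w=8) 4-5(w=4)}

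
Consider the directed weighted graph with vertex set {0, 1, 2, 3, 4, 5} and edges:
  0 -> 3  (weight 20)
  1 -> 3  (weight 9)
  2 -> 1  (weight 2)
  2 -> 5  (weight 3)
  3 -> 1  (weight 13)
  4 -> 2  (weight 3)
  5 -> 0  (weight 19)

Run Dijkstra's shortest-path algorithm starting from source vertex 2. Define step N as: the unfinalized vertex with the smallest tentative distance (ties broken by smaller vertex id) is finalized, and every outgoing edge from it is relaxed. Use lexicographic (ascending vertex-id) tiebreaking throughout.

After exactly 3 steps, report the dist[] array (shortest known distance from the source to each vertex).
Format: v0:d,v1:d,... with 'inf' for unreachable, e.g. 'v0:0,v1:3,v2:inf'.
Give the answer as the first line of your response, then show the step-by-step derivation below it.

v0:22,v1:2,v2:0,v3:11,v4:inf,v5:3

step 1: dist = v0:inf,v1:2,v2:0,v3:inf,v4:inf,v5:3
step 2: dist = v0:inf,v1:2,v2:0,v3:11,v4:inf,v5:3
step 3: dist = v0:22,v1:2,v2:0,v3:11,v4:inf,v5:3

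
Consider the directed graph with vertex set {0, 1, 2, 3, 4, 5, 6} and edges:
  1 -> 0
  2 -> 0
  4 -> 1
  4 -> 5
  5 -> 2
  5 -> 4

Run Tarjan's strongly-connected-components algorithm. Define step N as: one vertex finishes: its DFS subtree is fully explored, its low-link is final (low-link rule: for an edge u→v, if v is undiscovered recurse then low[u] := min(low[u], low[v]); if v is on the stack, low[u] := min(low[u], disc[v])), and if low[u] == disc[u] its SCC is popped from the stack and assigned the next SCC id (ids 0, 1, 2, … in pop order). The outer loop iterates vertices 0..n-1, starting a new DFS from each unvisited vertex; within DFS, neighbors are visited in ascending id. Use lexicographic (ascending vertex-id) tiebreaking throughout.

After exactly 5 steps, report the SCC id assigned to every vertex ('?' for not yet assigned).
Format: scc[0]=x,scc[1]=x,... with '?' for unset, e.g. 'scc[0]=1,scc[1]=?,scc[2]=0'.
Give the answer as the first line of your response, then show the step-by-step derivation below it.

scc[0]=0,scc[1]=1,scc[2]=2,scc[3]=3,scc[4]=?,scc[5]=?,scc[6]=?

step 1: low=(low[0]=0,low[1]=?,low[2]=?,low[3]=?,low[4]=?,low[5]=?,low[6]=?); scc=(scc[0]=0,scc[1]=?,scc[2]=?,scc[3]=?,scc[4]=?,scc[5]=?,scc[6]=?)
step 2: low=(low[0]=0,low[1]=1,low[2]=?,low[3]=?,low[4]=?,low[5]=?,low[6]=?); scc=(scc[0]=0,scc[1]=1,scc[2]=?,scc[3]=?,scc[4]=?,scc[5]=?,scc[6]=?)
step 3: low=(low[0]=0,low[1]=1,low[2]=2,low[3]=?,low[4]=?,low[5]=?,low[6]=?); scc=(scc[0]=0,scc[1]=1,scc[2]=2,scc[3]=?,scc[4]=?,scc[5]=?,scc[6]=?)
step 4: low=(low[0]=0,low[1]=1,low[2]=2,low[3]=3,low[4]=?,low[5]=?,low[6]=?); scc=(scc[0]=0,scc[1]=1,scc[2]=2,scc[3]=3,scc[4]=?,scc[5]=?,scc[6]=?)
step 5: low=(low[0]=0,low[1]=1,low[2]=2,low[3]=3,low[4]=4,low[5]=4,low[6]=?); scc=(scc[0]=0,scc[1]=1,scc[2]=2,scc[3]=3,scc[4]=?,scc[5]=?,scc[6]=?)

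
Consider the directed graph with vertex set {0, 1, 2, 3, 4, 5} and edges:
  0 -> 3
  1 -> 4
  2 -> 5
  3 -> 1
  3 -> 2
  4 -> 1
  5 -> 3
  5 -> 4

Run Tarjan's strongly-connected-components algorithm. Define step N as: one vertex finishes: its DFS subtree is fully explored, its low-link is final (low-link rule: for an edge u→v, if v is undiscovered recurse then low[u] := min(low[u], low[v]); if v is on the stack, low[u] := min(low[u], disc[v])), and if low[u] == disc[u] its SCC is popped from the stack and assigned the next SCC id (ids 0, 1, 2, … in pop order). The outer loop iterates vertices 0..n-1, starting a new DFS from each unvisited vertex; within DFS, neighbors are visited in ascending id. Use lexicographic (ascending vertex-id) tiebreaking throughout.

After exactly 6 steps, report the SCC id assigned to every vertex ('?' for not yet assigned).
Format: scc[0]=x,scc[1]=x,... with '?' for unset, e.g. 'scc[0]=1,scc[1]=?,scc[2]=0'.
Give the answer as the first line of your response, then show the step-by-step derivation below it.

scc[0]=2,scc[1]=0,scc[2]=1,scc[3]=1,scc[4]=0,scc[5]=1

step 1: low=(low[0]=0,low[1]=2,low[2]=?,low[3]=1,low[4]=2,low[5]=?); scc=(scc[0]=?,scc[1]=?,scc[2]=?,scc[3]=?,scc[4]=?,scc[5]=?)
step 2: low=(low[0]=0,low[1]=2,low[2]=?,low[3]=1,low[4]=2,low[5]=?); scc=(scc[0]=?,scc[1]=0,scc[2]=?,scc[3]=?,scc[4]=0,scc[5]=?)
step 3: low=(low[0]=0,low[1]=2,low[2]=4,low[3]=1,low[4]=2,low[5]=1); scc=(scc[0]=?,scc[1]=0,scc[2]=?,scc[3]=?,scc[4]=0,scc[5]=?)
step 4: low=(low[0]=0,low[1]=2,low[2]=1,low[3]=1,low[4]=2,low[5]=1); scc=(scc[0]=?,scc[1]=0,scc[2]=?,scc[3]=?,scc[4]=0,scc[5]=?)
step 5: low=(low[0]=0,low[1]=2,low[2]=1,low[3]=1,low[4]=2,low[5]=1); scc=(scc[0]=?,scc[1]=0,scc[2]=1,scc[3]=1,scc[4]=0,scc[5]=1)
step 6: low=(low[0]=0,low[1]=2,low[2]=1,low[3]=1,low[4]=2,low[5]=1); scc=(scc[0]=2,scc[1]=0,scc[2]=1,scc[3]=1,scc[4]=0,scc[5]=1)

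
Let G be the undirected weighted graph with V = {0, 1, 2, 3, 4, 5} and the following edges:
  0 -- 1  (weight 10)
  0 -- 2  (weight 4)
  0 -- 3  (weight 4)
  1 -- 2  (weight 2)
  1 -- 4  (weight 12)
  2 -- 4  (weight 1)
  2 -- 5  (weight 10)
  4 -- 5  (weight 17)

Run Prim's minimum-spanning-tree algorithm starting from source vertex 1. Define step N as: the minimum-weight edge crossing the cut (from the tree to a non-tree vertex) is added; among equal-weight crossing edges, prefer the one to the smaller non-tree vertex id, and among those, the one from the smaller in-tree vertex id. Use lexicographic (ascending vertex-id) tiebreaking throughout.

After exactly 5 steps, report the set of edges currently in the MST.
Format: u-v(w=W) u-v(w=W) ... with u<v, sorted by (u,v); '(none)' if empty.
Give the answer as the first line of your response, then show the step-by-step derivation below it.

0-2(w=4) 0-3(w=4) 1-2(w=2) 2-4(w=1) 2-5(w=10)

step 1: add edge 1-2 (w=2); MST = {1-2(w=2)}
step 2: add edge 2-4 (w=1); MST = {1-2(w=2) 2-4(w=1)}
step 3: add edge 0-2 (w=4); MST = {0-2(w=4) 1-2(w=2) 2-4(w=1)}
step 4: add edge 0-3 (w=4); MST = {0-2(w=4) 0-3(w=4) 1-2(w=2) 2-4(w=1)}
step 5: add edge 2-5 (w=10); MST = {0-2(w=4) 0-3(w=4) 1-2(w=2) 2-4(w=1) 2-5(w=10)}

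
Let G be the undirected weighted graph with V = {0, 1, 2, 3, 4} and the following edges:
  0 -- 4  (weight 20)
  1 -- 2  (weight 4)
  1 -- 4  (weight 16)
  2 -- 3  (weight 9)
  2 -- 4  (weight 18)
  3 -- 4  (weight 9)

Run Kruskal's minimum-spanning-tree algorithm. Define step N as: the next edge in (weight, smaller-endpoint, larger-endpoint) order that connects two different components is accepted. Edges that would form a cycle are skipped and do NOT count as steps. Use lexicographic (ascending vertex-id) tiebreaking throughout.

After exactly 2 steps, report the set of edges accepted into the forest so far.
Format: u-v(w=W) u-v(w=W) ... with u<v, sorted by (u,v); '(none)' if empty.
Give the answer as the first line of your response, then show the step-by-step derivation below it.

1-2(w=4) 2-3(w=9)

step 1: add edge 1-2 (w=4); MST = {1-2(w=4)}
step 2: add edge 2-3 (w=9); MST = {1-2(w=4) 2-3(w=9)}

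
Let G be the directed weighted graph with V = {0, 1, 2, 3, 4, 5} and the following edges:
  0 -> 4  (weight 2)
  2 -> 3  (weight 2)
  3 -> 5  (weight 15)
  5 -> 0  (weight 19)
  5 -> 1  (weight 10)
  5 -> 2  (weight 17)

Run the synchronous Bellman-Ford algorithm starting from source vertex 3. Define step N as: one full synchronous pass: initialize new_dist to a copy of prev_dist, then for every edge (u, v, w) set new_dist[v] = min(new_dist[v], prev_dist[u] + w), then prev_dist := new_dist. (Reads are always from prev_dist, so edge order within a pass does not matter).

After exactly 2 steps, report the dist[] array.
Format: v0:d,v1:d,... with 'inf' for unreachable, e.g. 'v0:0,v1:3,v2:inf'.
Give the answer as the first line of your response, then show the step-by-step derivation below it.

v0:34,v1:25,v2:32,v3:0,v4:inf,v5:15

step 1: dist = v0:inf,v1:inf,v2:inf,v3:0,v4:inf,v5:15
step 2: dist = v0:34,v1:25,v2:32,v3:0,v4:inf,v5:15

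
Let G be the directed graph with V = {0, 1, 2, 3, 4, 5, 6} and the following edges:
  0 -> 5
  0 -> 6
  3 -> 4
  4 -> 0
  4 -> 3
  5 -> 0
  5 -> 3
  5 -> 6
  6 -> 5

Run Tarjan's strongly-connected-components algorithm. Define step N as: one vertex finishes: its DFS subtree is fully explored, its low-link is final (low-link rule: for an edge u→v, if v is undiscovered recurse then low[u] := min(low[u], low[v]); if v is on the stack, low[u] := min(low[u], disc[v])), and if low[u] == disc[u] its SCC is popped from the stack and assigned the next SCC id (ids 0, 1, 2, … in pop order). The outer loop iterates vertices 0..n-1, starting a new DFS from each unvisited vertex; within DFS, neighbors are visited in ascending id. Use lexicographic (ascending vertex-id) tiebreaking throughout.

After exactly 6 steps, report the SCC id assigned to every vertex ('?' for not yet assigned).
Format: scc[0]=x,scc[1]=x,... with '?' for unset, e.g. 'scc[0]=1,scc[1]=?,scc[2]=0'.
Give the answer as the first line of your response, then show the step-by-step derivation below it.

scc[0]=0,scc[1]=1,scc[2]=?,scc[3]=0,scc[4]=0,scc[5]=0,scc[6]=0

step 1: low=(low[0]=0,low[1]=?,low[2]=?,low[3]=2,low[4]=0,low[5]=0,low[6]=?); scc=(scc[0]=?,scc[1]=?,scc[2]=?,scc[3]=?,scc[4]=?,scc[5]=?,scc[6]=?)
step 2: low=(low[0]=0,low[1]=?,low[2]=?,low[3]=0,low[4]=0,low[5]=0,low[6]=?); scc=(scc[0]=?,scc[1]=?,scc[2]=?,scc[3]=?,scc[4]=?,scc[5]=?,scc[6]=?)
step 3: low=(low[0]=0,low[1]=?,low[2]=?,low[3]=0,low[4]=0,low[5]=0,low[6]=1); scc=(scc[0]=?,scc[1]=?,scc[2]=?,scc[3]=?,scc[4]=?,scc[5]=?,scc[6]=?)
step 4: low=(low[0]=0,low[1]=?,low[2]=?,low[3]=0,low[4]=0,low[5]=0,low[6]=1); scc=(scc[0]=?,scc[1]=?,scc[2]=?,scc[3]=?,scc[4]=?,scc[5]=?,scc[6]=?)
step 5: low=(low[0]=0,low[1]=?,low[2]=?,low[3]=0,low[4]=0,low[5]=0,low[6]=1); scc=(scc[0]=0,scc[1]=?,scc[2]=?,scc[3]=0,scc[4]=0,scc[5]=0,scc[6]=0)
step 6: low=(low[0]=0,low[1]=5,low[2]=?,low[3]=0,low[4]=0,low[5]=0,low[6]=1); scc=(scc[0]=0,scc[1]=1,scc[2]=?,scc[3]=0,scc[4]=0,scc[5]=0,scc[6]=0)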